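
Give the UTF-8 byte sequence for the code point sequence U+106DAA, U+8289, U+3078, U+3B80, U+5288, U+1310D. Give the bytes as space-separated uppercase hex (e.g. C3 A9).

F4 86 B6 AA E8 8A 89 E3 81 B8 E3 AE 80 E5 8A 88 F0 93 84 8D

U+106DAA: 4-byte form → F4 86 B6 AA.
U+8289: 3-byte form → E8 8A 89.
U+3078: 3-byte form → E3 81 B8.
U+3B80: 3-byte form → E3 AE 80.
U+5288: 3-byte form → E5 8A 88.
U+1310D: 4-byte form → F0 93 84 8D.
Concatenated (20 bytes): F4 86 B6 AA E8 8A 89 E3 81 B8 E3 AE 80 E5 8A 88 F0 93 84 8D.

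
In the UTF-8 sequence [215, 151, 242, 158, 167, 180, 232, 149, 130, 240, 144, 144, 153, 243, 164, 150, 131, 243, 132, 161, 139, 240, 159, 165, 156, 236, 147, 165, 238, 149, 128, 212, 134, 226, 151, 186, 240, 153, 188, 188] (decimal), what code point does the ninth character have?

Offset 0: leading byte 0xD7 = 11010111 → 2-byte char #1 = D7 97.
Offset 2: leading byte 0xF2 = 11110010 → 4-byte char #2 = F2 9E A7 B4.
Offset 6: leading byte 0xE8 = 11101000 → 3-byte char #3 = E8 95 82.
Offset 9: leading byte 0xF0 = 11110000 → 4-byte char #4 = F0 90 90 99.
Offset 13: leading byte 0xF3 = 11110011 → 4-byte char #5 = F3 A4 96 83.
Offset 17: leading byte 0xF3 = 11110011 → 4-byte char #6 = F3 84 A1 8B.
Offset 21: leading byte 0xF0 = 11110000 → 4-byte char #7 = F0 9F A5 9C.
Offset 25: leading byte 0xEC = 11101100 → 3-byte char #8 = EC 93 A5.
Offset 28: leading byte 0xEE = 11101110 → 3-byte char #9 = EE 95 80.
Leading byte 0xEE = 11101110 matches 1110xxxx → 3-byte sequence.
Byte 1: 0xEE = 11101110, payload 1110 (4 bits).
Byte 2: 0x95 = 10010101 (10xxxxxx ✓), payload 010101.
Byte 3: 0x80 = 10000000 (10xxxxxx ✓), payload 000000.
Concatenate: 1110010101000000 = 0xE540 (16 bits → U+E540).

U+E540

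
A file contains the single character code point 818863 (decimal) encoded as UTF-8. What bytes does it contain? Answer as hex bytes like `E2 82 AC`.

U+C7EAF = 0xC7EAF = 818863 decimal. In range U+10000–U+10FFFF → 4-byte form: 11110xxx 10xxxxxx 10xxxxxx 10xxxxxx.
Binary (21 bits): 011000111111010101111.
Split 3+6+6+6: 011 | 000111 | 111010 | 101111.
Byte 1: 11110011 = 0xF3.
Byte 2: 10000111 = 0x87.
Byte 3: 10111010 = 0xBA.
Byte 4: 10101111 = 0xAF.

F3 87 BA AF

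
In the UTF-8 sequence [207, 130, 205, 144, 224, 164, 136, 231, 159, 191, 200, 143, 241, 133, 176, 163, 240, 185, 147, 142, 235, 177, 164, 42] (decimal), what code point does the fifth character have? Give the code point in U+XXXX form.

U+020F

Offset 0: leading byte 0xCF = 11001111 → 2-byte char #1 = CF 82.
Offset 2: leading byte 0xCD = 11001101 → 2-byte char #2 = CD 90.
Offset 4: leading byte 0xE0 = 11100000 → 3-byte char #3 = E0 A4 88.
Offset 7: leading byte 0xE7 = 11100111 → 3-byte char #4 = E7 9F BF.
Offset 10: leading byte 0xC8 = 11001000 → 2-byte char #5 = C8 8F.
Leading byte 0xC8 = 11001000 matches 110xxxxx → 2-byte sequence.
Byte 1: 0xC8 = 11001000, payload 01000 (5 bits).
Byte 2: 0x8F = 10001111 (10xxxxxx ✓), payload 001111.
Concatenate: 01000001111 = 0x20F (11 bits → U+020F).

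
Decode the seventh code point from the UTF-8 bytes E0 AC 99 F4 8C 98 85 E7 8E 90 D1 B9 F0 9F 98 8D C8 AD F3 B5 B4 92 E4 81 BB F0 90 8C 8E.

Offset 0: leading byte 0xE0 = 11100000 → 3-byte char #1 = E0 AC 99.
Offset 3: leading byte 0xF4 = 11110100 → 4-byte char #2 = F4 8C 98 85.
Offset 7: leading byte 0xE7 = 11100111 → 3-byte char #3 = E7 8E 90.
Offset 10: leading byte 0xD1 = 11010001 → 2-byte char #4 = D1 B9.
Offset 12: leading byte 0xF0 = 11110000 → 4-byte char #5 = F0 9F 98 8D.
Offset 16: leading byte 0xC8 = 11001000 → 2-byte char #6 = C8 AD.
Offset 18: leading byte 0xF3 = 11110011 → 4-byte char #7 = F3 B5 B4 92.
Leading byte 0xF3 = 11110011 matches 11110xxx → 4-byte sequence.
Byte 1: 0xF3 = 11110011, payload 011 (3 bits).
Byte 2: 0xB5 = 10110101 (10xxxxxx ✓), payload 110101.
Byte 3: 0xB4 = 10110100 (10xxxxxx ✓), payload 110100.
Byte 4: 0x92 = 10010010 (10xxxxxx ✓), payload 010010.
Concatenate: 011110101110100010010 = 0xF5D12 (21 bits → U+F5D12).

U+F5D12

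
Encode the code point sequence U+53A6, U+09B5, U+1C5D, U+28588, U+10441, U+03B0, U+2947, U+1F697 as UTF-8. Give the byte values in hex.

U+53A6: 3-byte form → E5 8E A6.
U+09B5: 3-byte form → E0 A6 B5.
U+1C5D: 3-byte form → E1 B1 9D.
U+28588: 4-byte form → F0 A8 96 88.
U+10441: 4-byte form → F0 90 91 81.
U+03B0: 2-byte form → CE B0.
U+2947: 3-byte form → E2 A5 87.
U+1F697: 4-byte form → F0 9F 9A 97.
Concatenated (26 bytes): E5 8E A6 E0 A6 B5 E1 B1 9D F0 A8 96 88 F0 90 91 81 CE B0 E2 A5 87 F0 9F 9A 97.

E5 8E A6 E0 A6 B5 E1 B1 9D F0 A8 96 88 F0 90 91 81 CE B0 E2 A5 87 F0 9F 9A 97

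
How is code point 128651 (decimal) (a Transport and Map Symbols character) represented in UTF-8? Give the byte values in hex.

U+1F68B = 0x1F68B = 128651 decimal. In range U+10000–U+10FFFF → 4-byte form: 11110xxx 10xxxxxx 10xxxxxx 10xxxxxx.
Binary (21 bits): 000011111011010001011.
Split 3+6+6+6: 000 | 011111 | 011010 | 001011.
Byte 1: 11110000 = 0xF0.
Byte 2: 10011111 = 0x9F.
Byte 3: 10011010 = 0x9A.
Byte 4: 10001011 = 0x8B.

F0 9F 9A 8B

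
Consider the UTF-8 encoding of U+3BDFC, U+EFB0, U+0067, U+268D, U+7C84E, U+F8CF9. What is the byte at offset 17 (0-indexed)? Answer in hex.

U+3BDFC → 4-byte form F0 BB B7 BC at offsets 0–3.
U+EFB0 → 3-byte form EE BE B0 at offsets 4–6.
U+0067 → 1-byte form 67 at offsets 7–7.
U+268D → 3-byte form E2 9A 8D at offsets 8–10.
U+7C84E → 4-byte form F1 BC A1 8E at offsets 11–14.
U+F8CF9 → 4-byte form F3 B8 B3 B9 at offsets 15–18.
Offset 17 falls in char 6's range; it's byte 3 of F3 B8 B3 B9 = 0xB3.

0xB3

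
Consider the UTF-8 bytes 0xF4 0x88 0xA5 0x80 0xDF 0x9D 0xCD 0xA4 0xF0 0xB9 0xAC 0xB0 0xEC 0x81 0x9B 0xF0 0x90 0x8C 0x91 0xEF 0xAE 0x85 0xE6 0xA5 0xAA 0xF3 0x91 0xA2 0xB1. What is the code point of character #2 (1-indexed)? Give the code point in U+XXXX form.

U+07DD

Offset 0: leading byte 0xF4 = 11110100 → 4-byte char #1 = F4 88 A5 80.
Offset 4: leading byte 0xDF = 11011111 → 2-byte char #2 = DF 9D.
Leading byte 0xDF = 11011111 matches 110xxxxx → 2-byte sequence.
Byte 1: 0xDF = 11011111, payload 11111 (5 bits).
Byte 2: 0x9D = 10011101 (10xxxxxx ✓), payload 011101.
Concatenate: 11111011101 = 0x7DD (11 bits → U+07DD).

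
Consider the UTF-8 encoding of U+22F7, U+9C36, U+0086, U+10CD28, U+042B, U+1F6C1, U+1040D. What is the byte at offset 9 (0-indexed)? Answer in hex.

U+22F7 → 3-byte form E2 8B B7 at offsets 0–2.
U+9C36 → 3-byte form E9 B0 B6 at offsets 3–5.
U+0086 → 2-byte form C2 86 at offsets 6–7.
U+10CD28 → 4-byte form F4 8C B4 A8 at offsets 8–11.
Offset 9 falls in char 4's range; it's byte 2 of F4 8C B4 A8 = 0x8C.

0x8C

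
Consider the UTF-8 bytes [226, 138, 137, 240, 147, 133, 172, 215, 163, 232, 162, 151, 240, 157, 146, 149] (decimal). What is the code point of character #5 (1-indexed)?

Offset 0: leading byte 0xE2 = 11100010 → 3-byte char #1 = E2 8A 89.
Offset 3: leading byte 0xF0 = 11110000 → 4-byte char #2 = F0 93 85 AC.
Offset 7: leading byte 0xD7 = 11010111 → 2-byte char #3 = D7 A3.
Offset 9: leading byte 0xE8 = 11101000 → 3-byte char #4 = E8 A2 97.
Offset 12: leading byte 0xF0 = 11110000 → 4-byte char #5 = F0 9D 92 95.
Leading byte 0xF0 = 11110000 matches 11110xxx → 4-byte sequence.
Byte 1: 0xF0 = 11110000, payload 000 (3 bits).
Byte 2: 0x9D = 10011101 (10xxxxxx ✓), payload 011101.
Byte 3: 0x92 = 10010010 (10xxxxxx ✓), payload 010010.
Byte 4: 0x95 = 10010101 (10xxxxxx ✓), payload 010101.
Concatenate: 000011101010010010101 = 0x1D495 (21 bits → U+1D495).

U+1D495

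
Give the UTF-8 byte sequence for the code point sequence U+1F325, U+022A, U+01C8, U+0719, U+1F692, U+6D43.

F0 9F 8C A5 C8 AA C7 88 DC 99 F0 9F 9A 92 E6 B5 83

U+1F325: 4-byte form → F0 9F 8C A5.
U+022A: 2-byte form → C8 AA.
U+01C8: 2-byte form → C7 88.
U+0719: 2-byte form → DC 99.
U+1F692: 4-byte form → F0 9F 9A 92.
U+6D43: 3-byte form → E6 B5 83.
Concatenated (17 bytes): F0 9F 8C A5 C8 AA C7 88 DC 99 F0 9F 9A 92 E6 B5 83.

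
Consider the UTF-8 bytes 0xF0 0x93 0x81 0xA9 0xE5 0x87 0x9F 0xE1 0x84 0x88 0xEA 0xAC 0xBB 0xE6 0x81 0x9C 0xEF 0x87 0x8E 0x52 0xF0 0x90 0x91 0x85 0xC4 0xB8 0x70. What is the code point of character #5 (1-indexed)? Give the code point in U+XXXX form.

Offset 0: leading byte 0xF0 = 11110000 → 4-byte char #1 = F0 93 81 A9.
Offset 4: leading byte 0xE5 = 11100101 → 3-byte char #2 = E5 87 9F.
Offset 7: leading byte 0xE1 = 11100001 → 3-byte char #3 = E1 84 88.
Offset 10: leading byte 0xEA = 11101010 → 3-byte char #4 = EA AC BB.
Offset 13: leading byte 0xE6 = 11100110 → 3-byte char #5 = E6 81 9C.
Leading byte 0xE6 = 11100110 matches 1110xxxx → 3-byte sequence.
Byte 1: 0xE6 = 11100110, payload 0110 (4 bits).
Byte 2: 0x81 = 10000001 (10xxxxxx ✓), payload 000001.
Byte 3: 0x9C = 10011100 (10xxxxxx ✓), payload 011100.
Concatenate: 0110000001011100 = 0x605C (16 bits → U+605C).

U+605C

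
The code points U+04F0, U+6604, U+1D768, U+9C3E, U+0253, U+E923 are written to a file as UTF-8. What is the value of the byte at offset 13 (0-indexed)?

U+04F0 → 2-byte form D3 B0 at offsets 0–1.
U+6604 → 3-byte form E6 98 84 at offsets 2–4.
U+1D768 → 4-byte form F0 9D 9D A8 at offsets 5–8.
U+9C3E → 3-byte form E9 B0 BE at offsets 9–11.
U+0253 → 2-byte form C9 93 at offsets 12–13.
Offset 13 falls in char 5's range; it's byte 2 of C9 93 = 0x93.

0x93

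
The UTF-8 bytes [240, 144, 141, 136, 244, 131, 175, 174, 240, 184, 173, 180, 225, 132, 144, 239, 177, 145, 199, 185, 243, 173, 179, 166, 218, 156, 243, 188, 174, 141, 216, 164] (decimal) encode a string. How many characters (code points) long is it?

10

Byte at offset 0: 0xF0 = 11110000 → 4-byte char (#1). Advance 4.
Byte at offset 4: 0xF4 = 11110100 → 4-byte char (#2). Advance 4.
Byte at offset 8: 0xF0 = 11110000 → 4-byte char (#3). Advance 4.
Byte at offset 12: 0xE1 = 11100001 → 3-byte char (#4). Advance 3.
Byte at offset 15: 0xEF = 11101111 → 3-byte char (#5). Advance 3.
Byte at offset 18: 0xC7 = 11000111 → 2-byte char (#6). Advance 2.
Byte at offset 20: 0xF3 = 11110011 → 4-byte char (#7). Advance 4.
Byte at offset 24: 0xDA = 11011010 → 2-byte char (#8). Advance 2.
Byte at offset 26: 0xF3 = 11110011 → 4-byte char (#9). Advance 4.
Byte at offset 30: 0xD8 = 11011000 → 2-byte char (#10). Advance 2.
Reached end at offset 32 after 10 code points.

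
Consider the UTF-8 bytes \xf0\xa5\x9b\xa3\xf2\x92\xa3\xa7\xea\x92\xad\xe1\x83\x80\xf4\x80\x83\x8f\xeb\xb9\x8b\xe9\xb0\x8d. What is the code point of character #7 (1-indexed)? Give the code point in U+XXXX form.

Offset 0: leading byte 0xF0 = 11110000 → 4-byte char #1 = F0 A5 9B A3.
Offset 4: leading byte 0xF2 = 11110010 → 4-byte char #2 = F2 92 A3 A7.
Offset 8: leading byte 0xEA = 11101010 → 3-byte char #3 = EA 92 AD.
Offset 11: leading byte 0xE1 = 11100001 → 3-byte char #4 = E1 83 80.
Offset 14: leading byte 0xF4 = 11110100 → 4-byte char #5 = F4 80 83 8F.
Offset 18: leading byte 0xEB = 11101011 → 3-byte char #6 = EB B9 8B.
Offset 21: leading byte 0xE9 = 11101001 → 3-byte char #7 = E9 B0 8D.
Leading byte 0xE9 = 11101001 matches 1110xxxx → 3-byte sequence.
Byte 1: 0xE9 = 11101001, payload 1001 (4 bits).
Byte 2: 0xB0 = 10110000 (10xxxxxx ✓), payload 110000.
Byte 3: 0x8D = 10001101 (10xxxxxx ✓), payload 001101.
Concatenate: 1001110000001101 = 0x9C0D (16 bits → U+9C0D).

U+9C0D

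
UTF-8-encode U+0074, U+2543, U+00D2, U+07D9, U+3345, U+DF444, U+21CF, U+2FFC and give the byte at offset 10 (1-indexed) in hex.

1-indexed offset 10 is 0-indexed offset 9.
U+0074 → 1-byte form 74 at offsets 0–0.
U+2543 → 3-byte form E2 95 83 at offsets 1–3.
U+00D2 → 2-byte form C3 92 at offsets 4–5.
U+07D9 → 2-byte form DF 99 at offsets 6–7.
U+3345 → 3-byte form E3 8D 85 at offsets 8–10.
Offset 9 falls in char 5's range; it's byte 2 of E3 8D 85 = 0x8D.

0x8D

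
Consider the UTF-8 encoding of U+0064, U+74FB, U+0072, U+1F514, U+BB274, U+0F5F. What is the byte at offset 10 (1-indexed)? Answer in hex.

0xF2

1-indexed offset 10 is 0-indexed offset 9.
U+0064 → 1-byte form 64 at offsets 0–0.
U+74FB → 3-byte form E7 93 BB at offsets 1–3.
U+0072 → 1-byte form 72 at offsets 4–4.
U+1F514 → 4-byte form F0 9F 94 94 at offsets 5–8.
U+BB274 → 4-byte form F2 BB 89 B4 at offsets 9–12.
Offset 9 falls in char 5's range; it's byte 1 of F2 BB 89 B4 = 0xF2.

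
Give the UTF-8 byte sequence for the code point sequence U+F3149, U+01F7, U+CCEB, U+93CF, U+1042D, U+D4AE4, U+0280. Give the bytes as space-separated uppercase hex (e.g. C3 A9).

U+F3149: 4-byte form → F3 B3 85 89.
U+01F7: 2-byte form → C7 B7.
U+CCEB: 3-byte form → EC B3 AB.
U+93CF: 3-byte form → E9 8F 8F.
U+1042D: 4-byte form → F0 90 90 AD.
U+D4AE4: 4-byte form → F3 94 AB A4.
U+0280: 2-byte form → CA 80.
Concatenated (22 bytes): F3 B3 85 89 C7 B7 EC B3 AB E9 8F 8F F0 90 90 AD F3 94 AB A4 CA 80.

F3 B3 85 89 C7 B7 EC B3 AB E9 8F 8F F0 90 90 AD F3 94 AB A4 CA 80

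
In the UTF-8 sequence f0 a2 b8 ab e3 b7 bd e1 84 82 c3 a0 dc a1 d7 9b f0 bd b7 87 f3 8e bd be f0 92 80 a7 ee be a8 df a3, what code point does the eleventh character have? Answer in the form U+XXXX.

U+07E3

Offset 0: leading byte 0xF0 = 11110000 → 4-byte char #1 = F0 A2 B8 AB.
Offset 4: leading byte 0xE3 = 11100011 → 3-byte char #2 = E3 B7 BD.
Offset 7: leading byte 0xE1 = 11100001 → 3-byte char #3 = E1 84 82.
Offset 10: leading byte 0xC3 = 11000011 → 2-byte char #4 = C3 A0.
Offset 12: leading byte 0xDC = 11011100 → 2-byte char #5 = DC A1.
Offset 14: leading byte 0xD7 = 11010111 → 2-byte char #6 = D7 9B.
Offset 16: leading byte 0xF0 = 11110000 → 4-byte char #7 = F0 BD B7 87.
Offset 20: leading byte 0xF3 = 11110011 → 4-byte char #8 = F3 8E BD BE.
Offset 24: leading byte 0xF0 = 11110000 → 4-byte char #9 = F0 92 80 A7.
Offset 28: leading byte 0xEE = 11101110 → 3-byte char #10 = EE BE A8.
Offset 31: leading byte 0xDF = 11011111 → 2-byte char #11 = DF A3.
Leading byte 0xDF = 11011111 matches 110xxxxx → 2-byte sequence.
Byte 1: 0xDF = 11011111, payload 11111 (5 bits).
Byte 2: 0xA3 = 10100011 (10xxxxxx ✓), payload 100011.
Concatenate: 11111100011 = 0x7E3 (11 bits → U+07E3).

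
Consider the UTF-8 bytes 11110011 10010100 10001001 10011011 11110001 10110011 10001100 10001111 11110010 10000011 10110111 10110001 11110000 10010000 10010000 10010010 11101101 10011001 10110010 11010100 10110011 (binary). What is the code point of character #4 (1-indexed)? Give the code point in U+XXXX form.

U+10412

Offset 0: leading byte 0xF3 = 11110011 → 4-byte char #1 = F3 94 89 9B.
Offset 4: leading byte 0xF1 = 11110001 → 4-byte char #2 = F1 B3 8C 8F.
Offset 8: leading byte 0xF2 = 11110010 → 4-byte char #3 = F2 83 B7 B1.
Offset 12: leading byte 0xF0 = 11110000 → 4-byte char #4 = F0 90 90 92.
Leading byte 0xF0 = 11110000 matches 11110xxx → 4-byte sequence.
Byte 1: 0xF0 = 11110000, payload 000 (3 bits).
Byte 2: 0x90 = 10010000 (10xxxxxx ✓), payload 010000.
Byte 3: 0x90 = 10010000 (10xxxxxx ✓), payload 010000.
Byte 4: 0x92 = 10010010 (10xxxxxx ✓), payload 010010.
Concatenate: 000010000010000010010 = 0x10412 (21 bits → U+10412).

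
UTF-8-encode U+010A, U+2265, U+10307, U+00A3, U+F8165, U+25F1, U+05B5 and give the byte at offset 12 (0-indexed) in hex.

0xB8

U+010A → 2-byte form C4 8A at offsets 0–1.
U+2265 → 3-byte form E2 89 A5 at offsets 2–4.
U+10307 → 4-byte form F0 90 8C 87 at offsets 5–8.
U+00A3 → 2-byte form C2 A3 at offsets 9–10.
U+F8165 → 4-byte form F3 B8 85 A5 at offsets 11–14.
Offset 12 falls in char 5's range; it's byte 2 of F3 B8 85 A5 = 0xB8.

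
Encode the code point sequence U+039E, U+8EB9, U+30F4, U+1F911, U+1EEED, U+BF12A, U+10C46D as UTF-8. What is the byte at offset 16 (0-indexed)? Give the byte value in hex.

0xF2

U+039E → 2-byte form CE 9E at offsets 0–1.
U+8EB9 → 3-byte form E8 BA B9 at offsets 2–4.
U+30F4 → 3-byte form E3 83 B4 at offsets 5–7.
U+1F911 → 4-byte form F0 9F A4 91 at offsets 8–11.
U+1EEED → 4-byte form F0 9E BB AD at offsets 12–15.
U+BF12A → 4-byte form F2 BF 84 AA at offsets 16–19.
Offset 16 falls in char 6's range; it's byte 1 of F2 BF 84 AA = 0xF2.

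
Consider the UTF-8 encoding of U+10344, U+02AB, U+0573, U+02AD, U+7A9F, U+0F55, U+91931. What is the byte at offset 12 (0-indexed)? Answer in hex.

0x9F

U+10344 → 4-byte form F0 90 8D 84 at offsets 0–3.
U+02AB → 2-byte form CA AB at offsets 4–5.
U+0573 → 2-byte form D5 B3 at offsets 6–7.
U+02AD → 2-byte form CA AD at offsets 8–9.
U+7A9F → 3-byte form E7 AA 9F at offsets 10–12.
Offset 12 falls in char 5's range; it's byte 3 of E7 AA 9F = 0x9F.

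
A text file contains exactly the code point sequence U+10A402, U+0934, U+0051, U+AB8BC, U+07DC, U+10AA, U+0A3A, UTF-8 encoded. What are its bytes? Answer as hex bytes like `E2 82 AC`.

U+10A402: 4-byte form → F4 8A 90 82.
U+0934: 3-byte form → E0 A4 B4.
U+0051: 1-byte form → 51.
U+AB8BC: 4-byte form → F2 AB A2 BC.
U+07DC: 2-byte form → DF 9C.
U+10AA: 3-byte form → E1 82 AA.
U+0A3A: 3-byte form → E0 A8 BA.
Concatenated (20 bytes): F4 8A 90 82 E0 A4 B4 51 F2 AB A2 BC DF 9C E1 82 AA E0 A8 BA.

F4 8A 90 82 E0 A4 B4 51 F2 AB A2 BC DF 9C E1 82 AA E0 A8 BA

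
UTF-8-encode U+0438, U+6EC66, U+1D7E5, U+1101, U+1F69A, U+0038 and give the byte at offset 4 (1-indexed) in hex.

1-indexed offset 4 is 0-indexed offset 3.
U+0438 → 2-byte form D0 B8 at offsets 0–1.
U+6EC66 → 4-byte form F1 AE B1 A6 at offsets 2–5.
Offset 3 falls in char 2's range; it's byte 2 of F1 AE B1 A6 = 0xAE.

0xAE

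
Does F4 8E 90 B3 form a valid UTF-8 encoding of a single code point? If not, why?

valid

Leading byte 0xF4 = 11110100 → 4-byte form.
Continuation bytes 0x8E=10001110, 0x90=10010000, 0xB3=10110011 all match 10xxxxxx.
Decoded value 0x10E433 is ≥ 0x10000 (shortest form) and not a surrogate.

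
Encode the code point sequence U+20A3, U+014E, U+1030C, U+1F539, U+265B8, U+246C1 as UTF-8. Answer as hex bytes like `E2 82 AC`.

E2 82 A3 C5 8E F0 90 8C 8C F0 9F 94 B9 F0 A6 96 B8 F0 A4 9B 81

U+20A3: 3-byte form → E2 82 A3.
U+014E: 2-byte form → C5 8E.
U+1030C: 4-byte form → F0 90 8C 8C.
U+1F539: 4-byte form → F0 9F 94 B9.
U+265B8: 4-byte form → F0 A6 96 B8.
U+246C1: 4-byte form → F0 A4 9B 81.
Concatenated (21 bytes): E2 82 A3 C5 8E F0 90 8C 8C F0 9F 94 B9 F0 A6 96 B8 F0 A4 9B 81.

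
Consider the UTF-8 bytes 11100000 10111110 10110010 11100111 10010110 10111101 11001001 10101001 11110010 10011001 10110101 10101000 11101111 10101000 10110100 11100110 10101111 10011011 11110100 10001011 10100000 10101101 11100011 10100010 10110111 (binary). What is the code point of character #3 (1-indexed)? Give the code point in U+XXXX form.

U+0269

Offset 0: leading byte 0xE0 = 11100000 → 3-byte char #1 = E0 BE B2.
Offset 3: leading byte 0xE7 = 11100111 → 3-byte char #2 = E7 96 BD.
Offset 6: leading byte 0xC9 = 11001001 → 2-byte char #3 = C9 A9.
Leading byte 0xC9 = 11001001 matches 110xxxxx → 2-byte sequence.
Byte 1: 0xC9 = 11001001, payload 01001 (5 bits).
Byte 2: 0xA9 = 10101001 (10xxxxxx ✓), payload 101001.
Concatenate: 01001101001 = 0x269 (11 bits → U+0269).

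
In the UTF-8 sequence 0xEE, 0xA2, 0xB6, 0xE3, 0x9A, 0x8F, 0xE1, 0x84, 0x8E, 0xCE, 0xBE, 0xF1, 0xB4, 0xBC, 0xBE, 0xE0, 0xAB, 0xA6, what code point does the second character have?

Offset 0: leading byte 0xEE = 11101110 → 3-byte char #1 = EE A2 B6.
Offset 3: leading byte 0xE3 = 11100011 → 3-byte char #2 = E3 9A 8F.
Leading byte 0xE3 = 11100011 matches 1110xxxx → 3-byte sequence.
Byte 1: 0xE3 = 11100011, payload 0011 (4 bits).
Byte 2: 0x9A = 10011010 (10xxxxxx ✓), payload 011010.
Byte 3: 0x8F = 10001111 (10xxxxxx ✓), payload 001111.
Concatenate: 0011011010001111 = 0x368F (16 bits → U+368F).

U+368F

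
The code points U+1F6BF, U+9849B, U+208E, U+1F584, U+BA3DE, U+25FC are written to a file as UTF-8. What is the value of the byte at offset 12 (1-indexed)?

0xF0

1-indexed offset 12 is 0-indexed offset 11.
U+1F6BF → 4-byte form F0 9F 9A BF at offsets 0–3.
U+9849B → 4-byte form F2 98 92 9B at offsets 4–7.
U+208E → 3-byte form E2 82 8E at offsets 8–10.
U+1F584 → 4-byte form F0 9F 96 84 at offsets 11–14.
Offset 11 falls in char 4's range; it's byte 1 of F0 9F 96 84 = 0xF0.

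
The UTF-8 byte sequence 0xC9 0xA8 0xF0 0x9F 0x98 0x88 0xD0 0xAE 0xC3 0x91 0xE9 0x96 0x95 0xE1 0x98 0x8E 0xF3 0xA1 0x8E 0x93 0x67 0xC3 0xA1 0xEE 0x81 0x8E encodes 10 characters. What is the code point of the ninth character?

Offset 0: leading byte 0xC9 = 11001001 → 2-byte char #1 = C9 A8.
Offset 2: leading byte 0xF0 = 11110000 → 4-byte char #2 = F0 9F 98 88.
Offset 6: leading byte 0xD0 = 11010000 → 2-byte char #3 = D0 AE.
Offset 8: leading byte 0xC3 = 11000011 → 2-byte char #4 = C3 91.
Offset 10: leading byte 0xE9 = 11101001 → 3-byte char #5 = E9 96 95.
Offset 13: leading byte 0xE1 = 11100001 → 3-byte char #6 = E1 98 8E.
Offset 16: leading byte 0xF3 = 11110011 → 4-byte char #7 = F3 A1 8E 93.
Offset 20: leading byte 0x67 = 01100111 → 1-byte char #8 = 67.
Offset 21: leading byte 0xC3 = 11000011 → 2-byte char #9 = C3 A1.
Leading byte 0xC3 = 11000011 matches 110xxxxx → 2-byte sequence.
Byte 1: 0xC3 = 11000011, payload 00011 (5 bits).
Byte 2: 0xA1 = 10100001 (10xxxxxx ✓), payload 100001.
Concatenate: 00011100001 = 0xE1 (11 bits → U+00E1).

U+00E1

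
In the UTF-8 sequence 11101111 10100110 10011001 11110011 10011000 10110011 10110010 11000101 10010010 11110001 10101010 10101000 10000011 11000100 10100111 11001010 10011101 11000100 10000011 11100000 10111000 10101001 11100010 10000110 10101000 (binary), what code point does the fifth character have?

U+0127

Offset 0: leading byte 0xEF = 11101111 → 3-byte char #1 = EF A6 99.
Offset 3: leading byte 0xF3 = 11110011 → 4-byte char #2 = F3 98 B3 B2.
Offset 7: leading byte 0xC5 = 11000101 → 2-byte char #3 = C5 92.
Offset 9: leading byte 0xF1 = 11110001 → 4-byte char #4 = F1 AA A8 83.
Offset 13: leading byte 0xC4 = 11000100 → 2-byte char #5 = C4 A7.
Leading byte 0xC4 = 11000100 matches 110xxxxx → 2-byte sequence.
Byte 1: 0xC4 = 11000100, payload 00100 (5 bits).
Byte 2: 0xA7 = 10100111 (10xxxxxx ✓), payload 100111.
Concatenate: 00100100111 = 0x127 (11 bits → U+0127).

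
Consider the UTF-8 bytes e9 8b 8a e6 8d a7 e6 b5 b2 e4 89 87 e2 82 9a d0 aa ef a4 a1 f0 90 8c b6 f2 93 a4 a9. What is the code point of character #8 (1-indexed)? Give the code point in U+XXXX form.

Offset 0: leading byte 0xE9 = 11101001 → 3-byte char #1 = E9 8B 8A.
Offset 3: leading byte 0xE6 = 11100110 → 3-byte char #2 = E6 8D A7.
Offset 6: leading byte 0xE6 = 11100110 → 3-byte char #3 = E6 B5 B2.
Offset 9: leading byte 0xE4 = 11100100 → 3-byte char #4 = E4 89 87.
Offset 12: leading byte 0xE2 = 11100010 → 3-byte char #5 = E2 82 9A.
Offset 15: leading byte 0xD0 = 11010000 → 2-byte char #6 = D0 AA.
Offset 17: leading byte 0xEF = 11101111 → 3-byte char #7 = EF A4 A1.
Offset 20: leading byte 0xF0 = 11110000 → 4-byte char #8 = F0 90 8C B6.
Leading byte 0xF0 = 11110000 matches 11110xxx → 4-byte sequence.
Byte 1: 0xF0 = 11110000, payload 000 (3 bits).
Byte 2: 0x90 = 10010000 (10xxxxxx ✓), payload 010000.
Byte 3: 0x8C = 10001100 (10xxxxxx ✓), payload 001100.
Byte 4: 0xB6 = 10110110 (10xxxxxx ✓), payload 110110.
Concatenate: 000010000001100110110 = 0x10336 (21 bits → U+10336).

U+10336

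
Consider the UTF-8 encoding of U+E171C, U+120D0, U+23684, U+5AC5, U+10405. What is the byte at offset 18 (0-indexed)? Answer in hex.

U+E171C → 4-byte form F3 A1 9C 9C at offsets 0–3.
U+120D0 → 4-byte form F0 92 83 90 at offsets 4–7.
U+23684 → 4-byte form F0 A3 9A 84 at offsets 8–11.
U+5AC5 → 3-byte form E5 AB 85 at offsets 12–14.
U+10405 → 4-byte form F0 90 90 85 at offsets 15–18.
Offset 18 falls in char 5's range; it's byte 4 of F0 90 90 85 = 0x85.

0x85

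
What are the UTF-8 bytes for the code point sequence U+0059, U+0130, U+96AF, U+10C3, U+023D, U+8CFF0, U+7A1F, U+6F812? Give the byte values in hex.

U+0059: 1-byte form → 59.
U+0130: 2-byte form → C4 B0.
U+96AF: 3-byte form → E9 9A AF.
U+10C3: 3-byte form → E1 83 83.
U+023D: 2-byte form → C8 BD.
U+8CFF0: 4-byte form → F2 8C BF B0.
U+7A1F: 3-byte form → E7 A8 9F.
U+6F812: 4-byte form → F1 AF A0 92.
Concatenated (22 bytes): 59 C4 B0 E9 9A AF E1 83 83 C8 BD F2 8C BF B0 E7 A8 9F F1 AF A0 92.

59 C4 B0 E9 9A AF E1 83 83 C8 BD F2 8C BF B0 E7 A8 9F F1 AF A0 92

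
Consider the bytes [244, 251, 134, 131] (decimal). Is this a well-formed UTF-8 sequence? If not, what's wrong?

invalid (non-continuation byte where continuation expected)

Leading byte 0xF4 = 11110100 → 4-byte form.
Byte 2 is 0xFB = 11111011, which is not 10xxxxxx — expected a continuation byte.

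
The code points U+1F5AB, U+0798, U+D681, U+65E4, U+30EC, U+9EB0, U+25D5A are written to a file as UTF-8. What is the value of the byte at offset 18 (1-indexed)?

0xB0

1-indexed offset 18 is 0-indexed offset 17.
U+1F5AB → 4-byte form F0 9F 96 AB at offsets 0–3.
U+0798 → 2-byte form DE 98 at offsets 4–5.
U+D681 → 3-byte form ED 9A 81 at offsets 6–8.
U+65E4 → 3-byte form E6 97 A4 at offsets 9–11.
U+30EC → 3-byte form E3 83 AC at offsets 12–14.
U+9EB0 → 3-byte form E9 BA B0 at offsets 15–17.
Offset 17 falls in char 6's range; it's byte 3 of E9 BA B0 = 0xB0.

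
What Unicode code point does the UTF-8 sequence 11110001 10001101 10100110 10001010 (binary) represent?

Leading byte 0xF1 = 11110001 matches 11110xxx → 4-byte sequence.
Byte 1: 0xF1 = 11110001, payload 001 (3 bits).
Byte 2: 0x8D = 10001101 (10xxxxxx ✓), payload 001101.
Byte 3: 0xA6 = 10100110 (10xxxxxx ✓), payload 100110.
Byte 4: 0x8A = 10001010 (10xxxxxx ✓), payload 001010.
Concatenate: 001001101100110001010 = 0x4D98A (21 bits → U+4D98A).

U+4D98A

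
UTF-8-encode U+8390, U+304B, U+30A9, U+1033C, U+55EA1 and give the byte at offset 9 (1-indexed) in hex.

0xA9

1-indexed offset 9 is 0-indexed offset 8.
U+8390 → 3-byte form E8 8E 90 at offsets 0–2.
U+304B → 3-byte form E3 81 8B at offsets 3–5.
U+30A9 → 3-byte form E3 82 A9 at offsets 6–8.
Offset 8 falls in char 3's range; it's byte 3 of E3 82 A9 = 0xA9.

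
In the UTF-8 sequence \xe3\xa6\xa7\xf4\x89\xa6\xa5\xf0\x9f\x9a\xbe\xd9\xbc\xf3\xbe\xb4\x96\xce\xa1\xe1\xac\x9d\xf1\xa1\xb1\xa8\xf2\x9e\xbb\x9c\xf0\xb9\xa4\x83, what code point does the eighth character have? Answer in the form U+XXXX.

U+61C68

Offset 0: leading byte 0xE3 = 11100011 → 3-byte char #1 = E3 A6 A7.
Offset 3: leading byte 0xF4 = 11110100 → 4-byte char #2 = F4 89 A6 A5.
Offset 7: leading byte 0xF0 = 11110000 → 4-byte char #3 = F0 9F 9A BE.
Offset 11: leading byte 0xD9 = 11011001 → 2-byte char #4 = D9 BC.
Offset 13: leading byte 0xF3 = 11110011 → 4-byte char #5 = F3 BE B4 96.
Offset 17: leading byte 0xCE = 11001110 → 2-byte char #6 = CE A1.
Offset 19: leading byte 0xE1 = 11100001 → 3-byte char #7 = E1 AC 9D.
Offset 22: leading byte 0xF1 = 11110001 → 4-byte char #8 = F1 A1 B1 A8.
Leading byte 0xF1 = 11110001 matches 11110xxx → 4-byte sequence.
Byte 1: 0xF1 = 11110001, payload 001 (3 bits).
Byte 2: 0xA1 = 10100001 (10xxxxxx ✓), payload 100001.
Byte 3: 0xB1 = 10110001 (10xxxxxx ✓), payload 110001.
Byte 4: 0xA8 = 10101000 (10xxxxxx ✓), payload 101000.
Concatenate: 001100001110001101000 = 0x61C68 (21 bits → U+61C68).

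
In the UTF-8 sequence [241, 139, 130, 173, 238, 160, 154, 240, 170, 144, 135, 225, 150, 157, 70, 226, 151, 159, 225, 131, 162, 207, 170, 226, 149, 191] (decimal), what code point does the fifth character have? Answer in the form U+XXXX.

U+0046

Offset 0: leading byte 0xF1 = 11110001 → 4-byte char #1 = F1 8B 82 AD.
Offset 4: leading byte 0xEE = 11101110 → 3-byte char #2 = EE A0 9A.
Offset 7: leading byte 0xF0 = 11110000 → 4-byte char #3 = F0 AA 90 87.
Offset 11: leading byte 0xE1 = 11100001 → 3-byte char #4 = E1 96 9D.
Offset 14: leading byte 0x46 = 01000110 → 1-byte char #5 = 46.
Leading byte 0x46 = 01000110 matches 0xxxxxxx → 1-byte sequence.
Byte 1: 0x46 = 01000110, payload 1000110 (7 bits).
Concatenate: 1000110 = 0x46 (7 bits → U+0046).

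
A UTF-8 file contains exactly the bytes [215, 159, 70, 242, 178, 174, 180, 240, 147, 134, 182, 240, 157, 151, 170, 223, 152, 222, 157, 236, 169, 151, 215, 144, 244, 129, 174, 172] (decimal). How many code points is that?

10

Byte at offset 0: 0xD7 = 11010111 → 2-byte char (#1). Advance 2.
Byte at offset 2: 0x46 = 01000110 → 1-byte char (#2). Advance 1.
Byte at offset 3: 0xF2 = 11110010 → 4-byte char (#3). Advance 4.
Byte at offset 7: 0xF0 = 11110000 → 4-byte char (#4). Advance 4.
Byte at offset 11: 0xF0 = 11110000 → 4-byte char (#5). Advance 4.
Byte at offset 15: 0xDF = 11011111 → 2-byte char (#6). Advance 2.
Byte at offset 17: 0xDE = 11011110 → 2-byte char (#7). Advance 2.
Byte at offset 19: 0xEC = 11101100 → 3-byte char (#8). Advance 3.
Byte at offset 22: 0xD7 = 11010111 → 2-byte char (#9). Advance 2.
Byte at offset 24: 0xF4 = 11110100 → 4-byte char (#10). Advance 4.
Reached end at offset 28 after 10 code points.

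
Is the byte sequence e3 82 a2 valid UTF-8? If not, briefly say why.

Leading byte 0xE3 = 11100011 → 3-byte form.
Continuation bytes 0x82=10000010, 0xA2=10100010 all match 10xxxxxx.
Decoded value 0x30A2 is ≥ 0x800 (shortest form) and not a surrogate.

valid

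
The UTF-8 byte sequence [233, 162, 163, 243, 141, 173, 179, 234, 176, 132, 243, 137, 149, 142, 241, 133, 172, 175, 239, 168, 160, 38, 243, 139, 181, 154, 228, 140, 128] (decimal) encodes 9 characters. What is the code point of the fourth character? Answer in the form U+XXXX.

U+C954E

Offset 0: leading byte 0xE9 = 11101001 → 3-byte char #1 = E9 A2 A3.
Offset 3: leading byte 0xF3 = 11110011 → 4-byte char #2 = F3 8D AD B3.
Offset 7: leading byte 0xEA = 11101010 → 3-byte char #3 = EA B0 84.
Offset 10: leading byte 0xF3 = 11110011 → 4-byte char #4 = F3 89 95 8E.
Leading byte 0xF3 = 11110011 matches 11110xxx → 4-byte sequence.
Byte 1: 0xF3 = 11110011, payload 011 (3 bits).
Byte 2: 0x89 = 10001001 (10xxxxxx ✓), payload 001001.
Byte 3: 0x95 = 10010101 (10xxxxxx ✓), payload 010101.
Byte 4: 0x8E = 10001110 (10xxxxxx ✓), payload 001110.
Concatenate: 011001001010101001110 = 0xC954E (21 bits → U+C954E).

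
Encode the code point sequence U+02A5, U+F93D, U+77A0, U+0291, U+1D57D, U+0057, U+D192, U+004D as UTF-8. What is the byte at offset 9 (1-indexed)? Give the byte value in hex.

0xCA

1-indexed offset 9 is 0-indexed offset 8.
U+02A5 → 2-byte form CA A5 at offsets 0–1.
U+F93D → 3-byte form EF A4 BD at offsets 2–4.
U+77A0 → 3-byte form E7 9E A0 at offsets 5–7.
U+0291 → 2-byte form CA 91 at offsets 8–9.
Offset 8 falls in char 4's range; it's byte 1 of CA 91 = 0xCA.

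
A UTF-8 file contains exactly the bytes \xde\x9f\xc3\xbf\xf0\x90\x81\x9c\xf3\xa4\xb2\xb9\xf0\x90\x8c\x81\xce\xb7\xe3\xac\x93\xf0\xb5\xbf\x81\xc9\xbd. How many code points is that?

9

Byte at offset 0: 0xDE = 11011110 → 2-byte char (#1). Advance 2.
Byte at offset 2: 0xC3 = 11000011 → 2-byte char (#2). Advance 2.
Byte at offset 4: 0xF0 = 11110000 → 4-byte char (#3). Advance 4.
Byte at offset 8: 0xF3 = 11110011 → 4-byte char (#4). Advance 4.
Byte at offset 12: 0xF0 = 11110000 → 4-byte char (#5). Advance 4.
Byte at offset 16: 0xCE = 11001110 → 2-byte char (#6). Advance 2.
Byte at offset 18: 0xE3 = 11100011 → 3-byte char (#7). Advance 3.
Byte at offset 21: 0xF0 = 11110000 → 4-byte char (#8). Advance 4.
Byte at offset 25: 0xC9 = 11001001 → 2-byte char (#9). Advance 2.
Reached end at offset 27 after 9 code points.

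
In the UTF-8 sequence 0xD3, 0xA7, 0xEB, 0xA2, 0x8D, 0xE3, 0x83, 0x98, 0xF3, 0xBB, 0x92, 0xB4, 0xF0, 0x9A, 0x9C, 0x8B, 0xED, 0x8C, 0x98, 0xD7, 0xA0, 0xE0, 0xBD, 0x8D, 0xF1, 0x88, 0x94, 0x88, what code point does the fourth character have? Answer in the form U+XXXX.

Offset 0: leading byte 0xD3 = 11010011 → 2-byte char #1 = D3 A7.
Offset 2: leading byte 0xEB = 11101011 → 3-byte char #2 = EB A2 8D.
Offset 5: leading byte 0xE3 = 11100011 → 3-byte char #3 = E3 83 98.
Offset 8: leading byte 0xF3 = 11110011 → 4-byte char #4 = F3 BB 92 B4.
Leading byte 0xF3 = 11110011 matches 11110xxx → 4-byte sequence.
Byte 1: 0xF3 = 11110011, payload 011 (3 bits).
Byte 2: 0xBB = 10111011 (10xxxxxx ✓), payload 111011.
Byte 3: 0x92 = 10010010 (10xxxxxx ✓), payload 010010.
Byte 4: 0xB4 = 10110100 (10xxxxxx ✓), payload 110100.
Concatenate: 011111011010010110100 = 0xFB4B4 (21 bits → U+FB4B4).

U+FB4B4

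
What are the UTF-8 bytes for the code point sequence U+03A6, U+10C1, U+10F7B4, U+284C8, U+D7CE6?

U+03A6: 2-byte form → CE A6.
U+10C1: 3-byte form → E1 83 81.
U+10F7B4: 4-byte form → F4 8F 9E B4.
U+284C8: 4-byte form → F0 A8 93 88.
U+D7CE6: 4-byte form → F3 97 B3 A6.
Concatenated (17 bytes): CE A6 E1 83 81 F4 8F 9E B4 F0 A8 93 88 F3 97 B3 A6.

CE A6 E1 83 81 F4 8F 9E B4 F0 A8 93 88 F3 97 B3 A6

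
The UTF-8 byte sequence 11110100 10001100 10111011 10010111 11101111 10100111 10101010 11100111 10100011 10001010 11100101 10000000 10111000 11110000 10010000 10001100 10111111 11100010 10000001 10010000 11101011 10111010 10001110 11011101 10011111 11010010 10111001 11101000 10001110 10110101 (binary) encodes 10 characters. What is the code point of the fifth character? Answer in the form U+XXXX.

Offset 0: leading byte 0xF4 = 11110100 → 4-byte char #1 = F4 8C BB 97.
Offset 4: leading byte 0xEF = 11101111 → 3-byte char #2 = EF A7 AA.
Offset 7: leading byte 0xE7 = 11100111 → 3-byte char #3 = E7 A3 8A.
Offset 10: leading byte 0xE5 = 11100101 → 3-byte char #4 = E5 80 B8.
Offset 13: leading byte 0xF0 = 11110000 → 4-byte char #5 = F0 90 8C BF.
Leading byte 0xF0 = 11110000 matches 11110xxx → 4-byte sequence.
Byte 1: 0xF0 = 11110000, payload 000 (3 bits).
Byte 2: 0x90 = 10010000 (10xxxxxx ✓), payload 010000.
Byte 3: 0x8C = 10001100 (10xxxxxx ✓), payload 001100.
Byte 4: 0xBF = 10111111 (10xxxxxx ✓), payload 111111.
Concatenate: 000010000001100111111 = 0x1033F (21 bits → U+1033F).

U+1033F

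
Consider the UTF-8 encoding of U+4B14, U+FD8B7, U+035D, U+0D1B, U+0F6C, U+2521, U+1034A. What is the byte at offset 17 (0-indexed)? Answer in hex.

U+4B14 → 3-byte form E4 AC 94 at offsets 0–2.
U+FD8B7 → 4-byte form F3 BD A2 B7 at offsets 3–6.
U+035D → 2-byte form CD 9D at offsets 7–8.
U+0D1B → 3-byte form E0 B4 9B at offsets 9–11.
U+0F6C → 3-byte form E0 BD AC at offsets 12–14.
U+2521 → 3-byte form E2 94 A1 at offsets 15–17.
Offset 17 falls in char 6's range; it's byte 3 of E2 94 A1 = 0xA1.

0xA1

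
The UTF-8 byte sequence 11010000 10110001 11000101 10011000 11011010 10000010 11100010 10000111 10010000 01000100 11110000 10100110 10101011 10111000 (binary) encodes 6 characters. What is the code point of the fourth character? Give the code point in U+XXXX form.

Offset 0: leading byte 0xD0 = 11010000 → 2-byte char #1 = D0 B1.
Offset 2: leading byte 0xC5 = 11000101 → 2-byte char #2 = C5 98.
Offset 4: leading byte 0xDA = 11011010 → 2-byte char #3 = DA 82.
Offset 6: leading byte 0xE2 = 11100010 → 3-byte char #4 = E2 87 90.
Leading byte 0xE2 = 11100010 matches 1110xxxx → 3-byte sequence.
Byte 1: 0xE2 = 11100010, payload 0010 (4 bits).
Byte 2: 0x87 = 10000111 (10xxxxxx ✓), payload 000111.
Byte 3: 0x90 = 10010000 (10xxxxxx ✓), payload 010000.
Concatenate: 0010000111010000 = 0x21D0 (16 bits → U+21D0).

U+21D0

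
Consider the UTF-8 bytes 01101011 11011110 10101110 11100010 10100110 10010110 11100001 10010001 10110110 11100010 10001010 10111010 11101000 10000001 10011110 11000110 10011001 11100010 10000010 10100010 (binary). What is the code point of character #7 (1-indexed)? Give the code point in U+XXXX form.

U+0199

Offset 0: leading byte 0x6B = 01101011 → 1-byte char #1 = 6B.
Offset 1: leading byte 0xDE = 11011110 → 2-byte char #2 = DE AE.
Offset 3: leading byte 0xE2 = 11100010 → 3-byte char #3 = E2 A6 96.
Offset 6: leading byte 0xE1 = 11100001 → 3-byte char #4 = E1 91 B6.
Offset 9: leading byte 0xE2 = 11100010 → 3-byte char #5 = E2 8A BA.
Offset 12: leading byte 0xE8 = 11101000 → 3-byte char #6 = E8 81 9E.
Offset 15: leading byte 0xC6 = 11000110 → 2-byte char #7 = C6 99.
Leading byte 0xC6 = 11000110 matches 110xxxxx → 2-byte sequence.
Byte 1: 0xC6 = 11000110, payload 00110 (5 bits).
Byte 2: 0x99 = 10011001 (10xxxxxx ✓), payload 011001.
Concatenate: 00110011001 = 0x199 (11 bits → U+0199).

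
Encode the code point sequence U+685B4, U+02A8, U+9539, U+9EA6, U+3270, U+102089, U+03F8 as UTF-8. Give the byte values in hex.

U+685B4: 4-byte form → F1 A8 96 B4.
U+02A8: 2-byte form → CA A8.
U+9539: 3-byte form → E9 94 B9.
U+9EA6: 3-byte form → E9 BA A6.
U+3270: 3-byte form → E3 89 B0.
U+102089: 4-byte form → F4 82 82 89.
U+03F8: 2-byte form → CF B8.
Concatenated (21 bytes): F1 A8 96 B4 CA A8 E9 94 B9 E9 BA A6 E3 89 B0 F4 82 82 89 CF B8.

F1 A8 96 B4 CA A8 E9 94 B9 E9 BA A6 E3 89 B0 F4 82 82 89 CF B8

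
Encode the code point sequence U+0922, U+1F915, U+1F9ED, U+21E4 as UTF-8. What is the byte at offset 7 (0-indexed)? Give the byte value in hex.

0xF0

U+0922 → 3-byte form E0 A4 A2 at offsets 0–2.
U+1F915 → 4-byte form F0 9F A4 95 at offsets 3–6.
U+1F9ED → 4-byte form F0 9F A7 AD at offsets 7–10.
Offset 7 falls in char 3's range; it's byte 1 of F0 9F A7 AD = 0xF0.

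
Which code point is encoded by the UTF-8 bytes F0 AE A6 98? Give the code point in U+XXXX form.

Leading byte 0xF0 = 11110000 matches 11110xxx → 4-byte sequence.
Byte 1: 0xF0 = 11110000, payload 000 (3 bits).
Byte 2: 0xAE = 10101110 (10xxxxxx ✓), payload 101110.
Byte 3: 0xA6 = 10100110 (10xxxxxx ✓), payload 100110.
Byte 4: 0x98 = 10011000 (10xxxxxx ✓), payload 011000.
Concatenate: 000101110100110011000 = 0x2E998 (21 bits → U+2E998).

U+2E998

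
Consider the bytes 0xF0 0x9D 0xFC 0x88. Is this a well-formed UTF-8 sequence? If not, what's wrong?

invalid (non-continuation byte where continuation expected)

Leading byte 0xF0 = 11110000 → 4-byte form.
Byte 3 is 0xFC = 11111100, which is not 10xxxxxx — expected a continuation byte.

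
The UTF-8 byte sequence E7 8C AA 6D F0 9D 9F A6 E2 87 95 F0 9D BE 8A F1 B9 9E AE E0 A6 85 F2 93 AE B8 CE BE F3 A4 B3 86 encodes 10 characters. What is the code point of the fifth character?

U+1DF8A

Offset 0: leading byte 0xE7 = 11100111 → 3-byte char #1 = E7 8C AA.
Offset 3: leading byte 0x6D = 01101101 → 1-byte char #2 = 6D.
Offset 4: leading byte 0xF0 = 11110000 → 4-byte char #3 = F0 9D 9F A6.
Offset 8: leading byte 0xE2 = 11100010 → 3-byte char #4 = E2 87 95.
Offset 11: leading byte 0xF0 = 11110000 → 4-byte char #5 = F0 9D BE 8A.
Leading byte 0xF0 = 11110000 matches 11110xxx → 4-byte sequence.
Byte 1: 0xF0 = 11110000, payload 000 (3 bits).
Byte 2: 0x9D = 10011101 (10xxxxxx ✓), payload 011101.
Byte 3: 0xBE = 10111110 (10xxxxxx ✓), payload 111110.
Byte 4: 0x8A = 10001010 (10xxxxxx ✓), payload 001010.
Concatenate: 000011101111110001010 = 0x1DF8A (21 bits → U+1DF8A).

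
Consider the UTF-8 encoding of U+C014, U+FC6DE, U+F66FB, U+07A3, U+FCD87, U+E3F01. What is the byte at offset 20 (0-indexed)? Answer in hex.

0x81

U+C014 → 3-byte form EC 80 94 at offsets 0–2.
U+FC6DE → 4-byte form F3 BC 9B 9E at offsets 3–6.
U+F66FB → 4-byte form F3 B6 9B BB at offsets 7–10.
U+07A3 → 2-byte form DE A3 at offsets 11–12.
U+FCD87 → 4-byte form F3 BC B6 87 at offsets 13–16.
U+E3F01 → 4-byte form F3 A3 BC 81 at offsets 17–20.
Offset 20 falls in char 6's range; it's byte 4 of F3 A3 BC 81 = 0x81.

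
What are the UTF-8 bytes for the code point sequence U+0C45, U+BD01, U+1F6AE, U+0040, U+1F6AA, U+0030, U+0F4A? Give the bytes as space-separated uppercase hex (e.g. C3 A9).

E0 B1 85 EB B4 81 F0 9F 9A AE 40 F0 9F 9A AA 30 E0 BD 8A

U+0C45: 3-byte form → E0 B1 85.
U+BD01: 3-byte form → EB B4 81.
U+1F6AE: 4-byte form → F0 9F 9A AE.
U+0040: 1-byte form → 40.
U+1F6AA: 4-byte form → F0 9F 9A AA.
U+0030: 1-byte form → 30.
U+0F4A: 3-byte form → E0 BD 8A.
Concatenated (19 bytes): E0 B1 85 EB B4 81 F0 9F 9A AE 40 F0 9F 9A AA 30 E0 BD 8A.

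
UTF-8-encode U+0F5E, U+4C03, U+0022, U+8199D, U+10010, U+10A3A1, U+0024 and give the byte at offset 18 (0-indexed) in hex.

U+0F5E → 3-byte form E0 BD 9E at offsets 0–2.
U+4C03 → 3-byte form E4 B0 83 at offsets 3–5.
U+0022 → 1-byte form 22 at offsets 6–6.
U+8199D → 4-byte form F2 81 A6 9D at offsets 7–10.
U+10010 → 4-byte form F0 90 80 90 at offsets 11–14.
U+10A3A1 → 4-byte form F4 8A 8E A1 at offsets 15–18.
Offset 18 falls in char 6's range; it's byte 4 of F4 8A 8E A1 = 0xA1.

0xA1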